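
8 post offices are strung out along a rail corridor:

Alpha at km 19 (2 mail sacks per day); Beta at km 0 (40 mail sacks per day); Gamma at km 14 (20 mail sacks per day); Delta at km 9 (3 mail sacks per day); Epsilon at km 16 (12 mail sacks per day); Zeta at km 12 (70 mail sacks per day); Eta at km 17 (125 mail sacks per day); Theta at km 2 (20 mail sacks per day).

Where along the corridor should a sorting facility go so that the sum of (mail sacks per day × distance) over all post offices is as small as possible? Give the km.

x = 14

For a sum of weighted absolute distances on a line, the optimum is the weighted median (not the mean). Total weight W = 292; half-weight = 146.
Sort by position and accumulate weight:
  km 0 (Beta, w=40) → cum 40
  km 2 (Theta, w=20) → cum 60
  km 9 (Delta, w=3) → cum 63
  km 12 (Zeta, w=70) → cum 133
  km 14 (Gamma, w=20) → cum 153  ≥ 146 → median here
  km 16 (Epsilon, w=12) → cum 165
  km 17 (Eta, w=125) → cum 290
  km 19 (Alpha, w=2) → cum 292
Optimal location: km 14.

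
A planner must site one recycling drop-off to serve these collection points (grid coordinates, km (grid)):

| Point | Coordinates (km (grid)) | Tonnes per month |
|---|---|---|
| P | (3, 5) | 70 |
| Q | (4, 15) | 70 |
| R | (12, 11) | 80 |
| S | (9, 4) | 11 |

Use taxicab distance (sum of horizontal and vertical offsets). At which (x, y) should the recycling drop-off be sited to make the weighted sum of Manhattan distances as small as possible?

(4, 11)

Manhattan distance separates: Σwᵢ(|x−xᵢ|+|y−yᵢ|) = Σwᵢ|x−xᵢ| + Σwᵢ|y−yᵢ|, so x and y are optimised independently as 1-D weighted medians.
Total weight W = 231; half = 115.5.
x-coordinate, sorted with cumulative weight:
  x=3 (P, w=70) cum 70
  x=4 (Q, w=70) cum 140  ← median
  x=9 (S, w=11) cum 151
  x=12 (R, w=80) cum 231
⇒ x* = 4
y-coordinate, sorted with cumulative weight:
  y=4 (S, w=11) cum 11
  y=5 (P, w=70) cum 81
  y=11 (R, w=80) cum 161  ← median
  y=15 (Q, w=70) cum 231
⇒ y* = 11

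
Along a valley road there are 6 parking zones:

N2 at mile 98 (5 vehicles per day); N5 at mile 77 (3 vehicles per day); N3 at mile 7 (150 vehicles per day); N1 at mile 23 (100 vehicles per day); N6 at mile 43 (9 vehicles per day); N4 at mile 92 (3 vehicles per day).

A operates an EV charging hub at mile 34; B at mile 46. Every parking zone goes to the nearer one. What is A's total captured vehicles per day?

The indifferent point is the midpoint (34+46)/2 = 40; parking zones left of it (closer to A at 34) go to A, those right go to B.
  N3 at 7 (w=150) → A
  N1 at 23 (w=100) → A
  N6 at 43 (w=9) → B
  N5 at 77 (w=3) → B
  N4 at 92 (w=3) → B
  N2 at 98 (w=5) → B
A captures 250; B captures 20.

250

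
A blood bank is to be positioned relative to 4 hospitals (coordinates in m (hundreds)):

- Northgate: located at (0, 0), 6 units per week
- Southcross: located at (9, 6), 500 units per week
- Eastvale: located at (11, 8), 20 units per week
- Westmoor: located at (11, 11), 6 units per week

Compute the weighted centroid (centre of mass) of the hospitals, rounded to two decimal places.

The minimiser of Σwᵢ‖p−pᵢ‖² is the weighted centroid p* = (Σwᵢpᵢ)/(Σwᵢ).
Σwᵢ = 532.
Σwᵢxᵢ = 6·0 + 500·9 + 20·11 + 6·11 = 4786.
Σwᵢyᵢ = 6·0 + 500·6 + 20·8 + 6·11 = 3226.
x* = 4786/532 = 9.00, y* = 3226/532 = 6.06.

(9.00, 6.06)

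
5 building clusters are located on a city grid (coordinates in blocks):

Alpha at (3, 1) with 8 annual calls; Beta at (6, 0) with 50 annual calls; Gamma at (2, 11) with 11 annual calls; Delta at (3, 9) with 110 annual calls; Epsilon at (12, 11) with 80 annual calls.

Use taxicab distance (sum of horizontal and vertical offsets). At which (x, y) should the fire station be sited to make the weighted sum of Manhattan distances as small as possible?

Manhattan distance separates: Σwᵢ(|x−xᵢ|+|y−yᵢ|) = Σwᵢ|x−xᵢ| + Σwᵢ|y−yᵢ|, so x and y are optimised independently as 1-D weighted medians.
Total weight W = 259; half = 129.5.
x-coordinate, sorted with cumulative weight:
  x=2 (Gamma, w=11) cum 11
  x=3 (Alpha, w=8) cum 19
  x=3 (Delta, w=110) cum 129
  x=6 (Beta, w=50) cum 179  ← median
  x=12 (Epsilon, w=80) cum 259
⇒ x* = 6
y-coordinate, sorted with cumulative weight:
  y=0 (Beta, w=50) cum 50
  y=1 (Alpha, w=8) cum 58
  y=9 (Delta, w=110) cum 168  ← median
  y=11 (Gamma, w=11) cum 179
  y=11 (Epsilon, w=80) cum 259
⇒ y* = 9

(6, 9)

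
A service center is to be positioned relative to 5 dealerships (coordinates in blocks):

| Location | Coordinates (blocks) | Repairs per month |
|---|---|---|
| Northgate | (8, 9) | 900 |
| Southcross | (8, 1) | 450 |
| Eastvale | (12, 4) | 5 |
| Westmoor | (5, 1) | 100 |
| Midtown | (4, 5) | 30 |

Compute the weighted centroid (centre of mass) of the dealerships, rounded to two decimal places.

The minimiser of Σwᵢ‖p−pᵢ‖² is the weighted centroid p* = (Σwᵢpᵢ)/(Σwᵢ).
Σwᵢ = 1485.
Σwᵢxᵢ = 900·8 + 450·8 + 5·12 + 100·5 + 30·4 = 11480.
Σwᵢyᵢ = 900·9 + 450·1 + 5·4 + 100·1 + 30·5 = 8820.
x* = 11480/1485 = 7.73, y* = 8820/1485 = 5.94.

(7.73, 5.94)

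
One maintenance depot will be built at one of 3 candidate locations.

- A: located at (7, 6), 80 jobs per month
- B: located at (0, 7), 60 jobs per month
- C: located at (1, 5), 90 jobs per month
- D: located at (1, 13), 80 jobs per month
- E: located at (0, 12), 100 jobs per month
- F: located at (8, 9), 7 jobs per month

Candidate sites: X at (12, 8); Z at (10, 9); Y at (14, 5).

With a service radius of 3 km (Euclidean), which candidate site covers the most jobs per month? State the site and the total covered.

Z, covering 7

Coverage radius r = 3 km; a point is covered iff (Δx)²+(Δy)² ≤ 3² = 9.
  X (12, 8): covers {none} → 0
  Z (10, 9): covers {F} → 7
  Y (14, 5): covers {none} → 0
Maximum coverage at Z: 7 jobs per month.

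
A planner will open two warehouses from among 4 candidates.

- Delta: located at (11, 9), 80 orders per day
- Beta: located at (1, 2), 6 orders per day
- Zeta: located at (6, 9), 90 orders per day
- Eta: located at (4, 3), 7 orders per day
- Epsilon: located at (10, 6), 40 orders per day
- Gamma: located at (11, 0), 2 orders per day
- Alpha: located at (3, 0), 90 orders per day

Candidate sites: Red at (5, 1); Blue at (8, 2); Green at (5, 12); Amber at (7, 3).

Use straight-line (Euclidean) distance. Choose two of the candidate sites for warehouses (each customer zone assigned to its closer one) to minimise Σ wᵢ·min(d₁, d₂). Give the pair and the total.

Evaluate every pair (each demand assigned to the nearer of the two):
  {Red, Green}: total = 1357.9
  {Green, Amber}: total = 1508.5
  {Red, Amber}: total = 1545.7
  {Blue, Green}: total = 1562.9
  {Red, Blue}: total = 1692.2
  {Blue, Amber}: total = 1808.8
Best pair: {Red, Green} with total 1357.9.

{Red, Green}, total 1357.9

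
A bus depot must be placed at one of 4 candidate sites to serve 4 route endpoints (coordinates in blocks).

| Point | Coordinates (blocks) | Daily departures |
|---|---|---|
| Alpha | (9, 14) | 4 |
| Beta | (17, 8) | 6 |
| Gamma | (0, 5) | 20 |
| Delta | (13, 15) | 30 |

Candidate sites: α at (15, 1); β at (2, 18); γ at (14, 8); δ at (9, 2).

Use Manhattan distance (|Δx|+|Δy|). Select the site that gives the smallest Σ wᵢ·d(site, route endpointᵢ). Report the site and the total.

Total weighted distance at each candidate:
  α (15, 1): total = 990
  β (2, 18): total = 914
  γ (14, 8): total = 642
  δ (9, 2): total = 882
Minimum is at γ with total 642 blocks.

γ, total 642 blocks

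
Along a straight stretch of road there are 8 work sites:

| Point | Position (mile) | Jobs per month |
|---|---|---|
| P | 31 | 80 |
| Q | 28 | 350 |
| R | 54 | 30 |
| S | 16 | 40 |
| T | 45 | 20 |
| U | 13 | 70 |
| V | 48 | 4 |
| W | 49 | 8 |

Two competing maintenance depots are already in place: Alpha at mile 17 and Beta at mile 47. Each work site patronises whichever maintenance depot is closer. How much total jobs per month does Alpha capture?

The indifferent point is the midpoint (17+47)/2 = 32; work sites left of it (closer to Alpha at 17) go to Alpha, those right go to Beta.
  U at 13 (w=70) → Alpha
  S at 16 (w=40) → Alpha
  Q at 28 (w=350) → Alpha
  P at 31 (w=80) → Alpha
  T at 45 (w=20) → Beta
  V at 48 (w=4) → Beta
  W at 49 (w=8) → Beta
  R at 54 (w=30) → Beta
Alpha captures 540; Beta captures 62.

540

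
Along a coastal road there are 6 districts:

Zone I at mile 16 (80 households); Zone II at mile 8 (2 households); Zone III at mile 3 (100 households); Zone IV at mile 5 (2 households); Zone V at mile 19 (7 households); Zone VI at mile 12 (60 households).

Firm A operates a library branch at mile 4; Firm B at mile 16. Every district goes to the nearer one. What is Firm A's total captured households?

The indifferent point is the midpoint (4+16)/2 = 10; districts left of it (closer to Firm A at 4) go to Firm A, those right go to Firm B.
  Zone III at 3 (w=100) → Firm A
  Zone IV at 5 (w=2) → Firm A
  Zone II at 8 (w=2) → Firm A
  Zone VI at 12 (w=60) → Firm B
  Zone I at 16 (w=80) → Firm B
  Zone V at 19 (w=7) → Firm B
Firm A captures 104; Firm B captures 147.

104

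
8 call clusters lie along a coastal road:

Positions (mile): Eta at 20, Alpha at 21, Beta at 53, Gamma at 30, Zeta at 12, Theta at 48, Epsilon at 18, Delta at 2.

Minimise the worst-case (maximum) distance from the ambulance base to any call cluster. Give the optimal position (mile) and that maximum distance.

The 1-center on a line is the midpoint of the two extreme points: leftmost at 2, rightmost at 53.
Optimal location = (2 + 53)/2 = 27.5; maximum distance = (53 − 2)/2 = 25.5.

location 27.5, max distance 25.5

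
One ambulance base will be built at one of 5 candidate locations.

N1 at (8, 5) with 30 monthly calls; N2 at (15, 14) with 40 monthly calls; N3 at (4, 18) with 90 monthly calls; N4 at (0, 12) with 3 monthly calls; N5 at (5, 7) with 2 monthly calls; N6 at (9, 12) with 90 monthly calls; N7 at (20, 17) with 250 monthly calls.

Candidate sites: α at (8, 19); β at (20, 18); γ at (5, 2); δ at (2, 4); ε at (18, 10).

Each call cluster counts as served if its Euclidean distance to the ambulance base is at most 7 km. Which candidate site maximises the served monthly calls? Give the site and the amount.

Coverage radius r = 7 km; a point is covered iff (Δx)²+(Δy)² ≤ 7² = 49.
  α (8, 19): covers {N3} → 90
  β (20, 18): covers {N2, N7} → 290
  γ (5, 2): covers {N1, N5} → 32
  δ (2, 4): covers {N1, N5} → 32
  ε (18, 10): covers {N2} → 40
Maximum coverage at β: 290 monthly calls.

β, covering 290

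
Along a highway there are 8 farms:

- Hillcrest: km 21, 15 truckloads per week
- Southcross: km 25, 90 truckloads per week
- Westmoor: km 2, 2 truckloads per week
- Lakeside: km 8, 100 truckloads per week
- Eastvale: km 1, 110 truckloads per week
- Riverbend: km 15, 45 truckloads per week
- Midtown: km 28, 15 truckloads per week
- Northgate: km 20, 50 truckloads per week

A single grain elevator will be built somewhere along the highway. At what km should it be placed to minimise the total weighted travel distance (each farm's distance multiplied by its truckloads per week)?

x = 15

For a sum of weighted absolute distances on a line, the optimum is the weighted median (not the mean). Total weight W = 427; half-weight = 213.5.
Sort by position and accumulate weight:
  km 1 (Eastvale, w=110) → cum 110
  km 2 (Westmoor, w=2) → cum 112
  km 8 (Lakeside, w=100) → cum 212
  km 15 (Riverbend, w=45) → cum 257  ≥ 213.5 → median here
  km 20 (Northgate, w=50) → cum 307
  km 21 (Hillcrest, w=15) → cum 322
  km 25 (Southcross, w=90) → cum 412
  km 28 (Midtown, w=15) → cum 427
Optimal location: km 15.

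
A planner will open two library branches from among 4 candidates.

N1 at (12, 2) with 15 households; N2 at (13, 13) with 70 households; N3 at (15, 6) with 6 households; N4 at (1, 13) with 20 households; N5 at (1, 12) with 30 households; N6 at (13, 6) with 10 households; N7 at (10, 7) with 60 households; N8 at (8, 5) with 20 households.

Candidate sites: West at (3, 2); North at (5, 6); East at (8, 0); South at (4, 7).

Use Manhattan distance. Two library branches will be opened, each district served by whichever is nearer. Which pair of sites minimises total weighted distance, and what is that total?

Evaluate every pair (each demand assigned to the nearer of the two):
  {East, South}: total = 2192
  {North, South}: total = 2215
  {North, East}: total = 2240
  {West, South}: total = 2257
  {West, North}: total = 2285
  {West, East}: total = 2798
Best pair: {East, South} with total 2192.

{East, South}, total 2192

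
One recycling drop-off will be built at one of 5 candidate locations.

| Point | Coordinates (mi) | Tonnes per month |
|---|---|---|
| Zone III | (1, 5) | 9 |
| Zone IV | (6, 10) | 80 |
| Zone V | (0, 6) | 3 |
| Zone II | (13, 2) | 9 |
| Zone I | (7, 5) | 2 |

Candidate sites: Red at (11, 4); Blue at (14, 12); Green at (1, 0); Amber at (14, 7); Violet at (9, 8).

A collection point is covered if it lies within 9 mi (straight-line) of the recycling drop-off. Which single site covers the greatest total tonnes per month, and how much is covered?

Violet, covering 100

Coverage radius r = 9 mi; a point is covered iff (Δx)²+(Δy)² ≤ 9² = 81.
  Red (11, 4): covers {Zone IV, Zone II, Zone I} → 91
  Blue (14, 12): covers {Zone IV} → 80
  Green (1, 0): covers {Zone III, Zone V, Zone I} → 14
  Amber (14, 7): covers {Zone IV, Zone II, Zone I} → 91
  Violet (9, 8): covers {Zone III, Zone IV, Zone II, Zone I} → 100
Maximum coverage at Violet: 100 tonnes per month.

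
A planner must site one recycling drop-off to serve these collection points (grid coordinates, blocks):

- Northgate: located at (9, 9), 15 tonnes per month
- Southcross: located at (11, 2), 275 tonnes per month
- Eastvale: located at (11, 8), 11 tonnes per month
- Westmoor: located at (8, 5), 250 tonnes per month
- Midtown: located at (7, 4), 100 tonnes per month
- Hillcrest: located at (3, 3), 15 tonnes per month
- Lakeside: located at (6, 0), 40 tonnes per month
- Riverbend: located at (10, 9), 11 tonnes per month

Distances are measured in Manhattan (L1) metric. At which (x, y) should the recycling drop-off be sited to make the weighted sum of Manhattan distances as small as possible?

(8, 4)

Manhattan distance separates: Σwᵢ(|x−xᵢ|+|y−yᵢ|) = Σwᵢ|x−xᵢ| + Σwᵢ|y−yᵢ|, so x and y are optimised independently as 1-D weighted medians.
Total weight W = 717; half = 358.5.
x-coordinate, sorted with cumulative weight:
  x=3 (Hillcrest, w=15) cum 15
  x=6 (Lakeside, w=40) cum 55
  x=7 (Midtown, w=100) cum 155
  x=8 (Westmoor, w=250) cum 405  ← median
  x=9 (Northgate, w=15) cum 420
  x=10 (Riverbend, w=11) cum 431
  x=11 (Southcross, w=275) cum 706
  x=11 (Eastvale, w=11) cum 717
⇒ x* = 8
y-coordinate, sorted with cumulative weight:
  y=0 (Lakeside, w=40) cum 40
  y=2 (Southcross, w=275) cum 315
  y=3 (Hillcrest, w=15) cum 330
  y=4 (Midtown, w=100) cum 430  ← median
  y=5 (Westmoor, w=250) cum 680
  y=8 (Eastvale, w=11) cum 691
  y=9 (Northgate, w=15) cum 706
  y=9 (Riverbend, w=11) cum 717
⇒ y* = 4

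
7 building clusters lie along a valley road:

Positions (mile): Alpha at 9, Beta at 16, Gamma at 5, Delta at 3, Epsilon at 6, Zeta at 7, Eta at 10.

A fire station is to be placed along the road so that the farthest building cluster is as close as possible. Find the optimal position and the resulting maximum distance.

The 1-center on a line is the midpoint of the two extreme points: leftmost at 3, rightmost at 16.
Optimal location = (3 + 16)/2 = 9.5; maximum distance = (16 − 3)/2 = 6.5.

location 9.5, max distance 6.5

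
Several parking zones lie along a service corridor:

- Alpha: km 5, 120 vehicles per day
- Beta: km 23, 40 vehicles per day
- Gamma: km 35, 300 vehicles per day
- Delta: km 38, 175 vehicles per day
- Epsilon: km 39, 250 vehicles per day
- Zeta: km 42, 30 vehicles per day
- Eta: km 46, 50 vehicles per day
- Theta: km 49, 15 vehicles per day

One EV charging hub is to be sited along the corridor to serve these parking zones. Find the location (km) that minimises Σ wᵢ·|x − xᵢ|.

For a sum of weighted absolute distances on a line, the optimum is the weighted median (not the mean). Total weight W = 980; half-weight = 490.
Sort by position and accumulate weight:
  km 5 (Alpha, w=120) → cum 120
  km 23 (Beta, w=40) → cum 160
  km 35 (Gamma, w=300) → cum 460
  km 38 (Delta, w=175) → cum 635  ≥ 490 → median here
  km 39 (Epsilon, w=250) → cum 885
  km 42 (Zeta, w=30) → cum 915
  km 46 (Eta, w=50) → cum 965
  km 49 (Theta, w=15) → cum 980
Optimal location: km 38.

x = 38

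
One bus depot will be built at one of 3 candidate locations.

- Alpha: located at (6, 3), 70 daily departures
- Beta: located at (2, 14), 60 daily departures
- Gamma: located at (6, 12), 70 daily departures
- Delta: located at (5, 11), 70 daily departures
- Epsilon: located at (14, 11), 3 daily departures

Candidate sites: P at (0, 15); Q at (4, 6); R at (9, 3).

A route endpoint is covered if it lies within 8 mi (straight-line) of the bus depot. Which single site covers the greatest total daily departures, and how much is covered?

Coverage radius r = 8 mi; a point is covered iff (Δx)²+(Δy)² ≤ 8² = 64.
  P (0, 15): covers {Beta, Gamma, Delta} → 200
  Q (4, 6): covers {Alpha, Gamma, Delta} → 210
  R (9, 3): covers {Alpha} → 70
Maximum coverage at Q: 210 daily departures.

Q, covering 210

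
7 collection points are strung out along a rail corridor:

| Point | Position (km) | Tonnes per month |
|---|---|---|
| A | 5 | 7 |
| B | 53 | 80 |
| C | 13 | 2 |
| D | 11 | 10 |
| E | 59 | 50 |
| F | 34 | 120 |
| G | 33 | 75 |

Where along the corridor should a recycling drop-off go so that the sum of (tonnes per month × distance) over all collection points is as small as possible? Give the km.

x = 34

For a sum of weighted absolute distances on a line, the optimum is the weighted median (not the mean). Total weight W = 344; half-weight = 172.
Sort by position and accumulate weight:
  km 5 (A, w=7) → cum 7
  km 11 (D, w=10) → cum 17
  km 13 (C, w=2) → cum 19
  km 33 (G, w=75) → cum 94
  km 34 (F, w=120) → cum 214  ≥ 172 → median here
  km 53 (B, w=80) → cum 294
  km 59 (E, w=50) → cum 344
Optimal location: km 34.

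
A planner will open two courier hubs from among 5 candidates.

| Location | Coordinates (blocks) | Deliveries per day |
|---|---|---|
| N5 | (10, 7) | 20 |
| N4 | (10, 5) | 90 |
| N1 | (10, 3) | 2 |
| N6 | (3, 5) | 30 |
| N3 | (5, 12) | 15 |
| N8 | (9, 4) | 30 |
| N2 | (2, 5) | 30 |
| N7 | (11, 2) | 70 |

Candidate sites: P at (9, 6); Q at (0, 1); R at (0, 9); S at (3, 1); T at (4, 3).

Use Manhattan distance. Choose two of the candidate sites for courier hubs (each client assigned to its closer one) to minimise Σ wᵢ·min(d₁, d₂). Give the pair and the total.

{P, T}, total 1068

Evaluate every pair (each demand assigned to the nearer of the two):
  {P, T}: total = 1068
  {P, S}: total = 1128
  {P, R}: total = 1218
  {P, Q}: total = 1248
  {R, T}: total = 2002
  {Q, T}: total = 2032
  {S, T}: total = 2032
  {R, S}: total = 2538
  {Q, S}: total = 2633
  {Q, R}: total = 3234
Best pair: {P, T} with total 1068.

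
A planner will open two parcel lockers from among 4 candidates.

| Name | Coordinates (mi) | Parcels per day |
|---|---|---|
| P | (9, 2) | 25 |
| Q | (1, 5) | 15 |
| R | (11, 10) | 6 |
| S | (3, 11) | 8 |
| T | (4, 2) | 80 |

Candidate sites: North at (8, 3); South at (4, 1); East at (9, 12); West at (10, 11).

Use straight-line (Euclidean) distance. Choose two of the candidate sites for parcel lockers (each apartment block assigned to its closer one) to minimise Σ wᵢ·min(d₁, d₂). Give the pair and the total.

Evaluate every pair (each demand assigned to the nearer of the two):
  {North, South}: total = 311.5
  {South, West}: total = 347.0
  {South, East}: total = 348.1
  {North, West}: total = 538.9
  {North, East}: total = 540.0
  {East, West}: total = 1308.3
Best pair: {North, South} with total 311.5.

{North, South}, total 311.5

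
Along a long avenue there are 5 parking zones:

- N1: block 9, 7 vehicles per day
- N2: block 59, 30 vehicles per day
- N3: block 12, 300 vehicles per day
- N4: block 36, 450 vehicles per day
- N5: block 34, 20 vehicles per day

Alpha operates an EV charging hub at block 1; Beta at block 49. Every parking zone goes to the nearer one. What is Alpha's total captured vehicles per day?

The indifferent point is the midpoint (1+49)/2 = 25; parking zones left of it (closer to Alpha at 1) go to Alpha, those right go to Beta.
  N1 at 9 (w=7) → Alpha
  N3 at 12 (w=300) → Alpha
  N5 at 34 (w=20) → Beta
  N4 at 36 (w=450) → Beta
  N2 at 59 (w=30) → Beta
Alpha captures 307; Beta captures 500.

307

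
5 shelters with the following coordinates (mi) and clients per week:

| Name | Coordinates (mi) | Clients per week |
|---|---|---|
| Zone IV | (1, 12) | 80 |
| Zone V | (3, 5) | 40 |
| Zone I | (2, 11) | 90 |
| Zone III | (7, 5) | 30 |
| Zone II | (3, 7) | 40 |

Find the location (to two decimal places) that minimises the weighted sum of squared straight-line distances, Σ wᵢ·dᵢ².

The minimiser of Σwᵢ‖p−pᵢ‖² is the weighted centroid p* = (Σwᵢpᵢ)/(Σwᵢ).
Σwᵢ = 280.
Σwᵢxᵢ = 80·1 + 40·3 + 90·2 + 30·7 + 40·3 = 710.
Σwᵢyᵢ = 80·12 + 40·5 + 90·11 + 30·5 + 40·7 = 2580.
x* = 710/280 = 2.54, y* = 2580/280 = 9.21.

(2.54, 9.21)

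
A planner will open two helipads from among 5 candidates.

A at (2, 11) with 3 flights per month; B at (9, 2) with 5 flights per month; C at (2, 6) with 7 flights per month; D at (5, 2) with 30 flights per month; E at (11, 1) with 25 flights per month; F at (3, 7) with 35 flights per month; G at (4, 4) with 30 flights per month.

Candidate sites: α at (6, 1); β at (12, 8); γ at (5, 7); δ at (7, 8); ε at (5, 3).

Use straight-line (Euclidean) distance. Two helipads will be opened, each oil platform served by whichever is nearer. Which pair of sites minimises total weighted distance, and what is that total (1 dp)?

Evaluate every pair (each demand assigned to the nearer of the two):
  {γ, ε}: total = 358.3
  {α, γ}: total = 385.2
  {α, ε}: total = 425.1
  {δ, ε}: total = 442.7
  {β, ε}: total = 463.0
  {α, δ}: total = 490.9
  {β, γ}: total = 560.8
  {γ, δ}: total = 585.2
  {α, β}: total = 602.3
  {β, δ}: total = 747.6
Best pair: {γ, ε} with total 358.3.

{γ, ε}, total 358.3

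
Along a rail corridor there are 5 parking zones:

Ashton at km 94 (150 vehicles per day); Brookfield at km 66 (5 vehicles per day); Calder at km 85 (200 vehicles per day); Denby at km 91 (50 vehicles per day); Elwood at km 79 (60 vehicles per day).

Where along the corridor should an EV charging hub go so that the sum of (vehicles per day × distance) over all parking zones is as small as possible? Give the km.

x = 85

For a sum of weighted absolute distances on a line, the optimum is the weighted median (not the mean). Total weight W = 465; half-weight = 232.5.
Sort by position and accumulate weight:
  km 66 (Brookfield, w=5) → cum 5
  km 79 (Elwood, w=60) → cum 65
  km 85 (Calder, w=200) → cum 265  ≥ 232.5 → median here
  km 91 (Denby, w=50) → cum 315
  km 94 (Ashton, w=150) → cum 465
Optimal location: km 85.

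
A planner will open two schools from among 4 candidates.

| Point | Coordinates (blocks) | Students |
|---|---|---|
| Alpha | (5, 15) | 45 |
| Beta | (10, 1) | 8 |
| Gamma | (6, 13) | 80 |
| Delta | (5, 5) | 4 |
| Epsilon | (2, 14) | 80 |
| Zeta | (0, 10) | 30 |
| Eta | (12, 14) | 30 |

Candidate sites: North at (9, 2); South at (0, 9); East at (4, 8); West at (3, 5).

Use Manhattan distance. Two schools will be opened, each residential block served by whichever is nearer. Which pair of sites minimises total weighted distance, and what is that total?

{South, East}, total 2050

Evaluate every pair (each demand assigned to the nearer of the two):
  {South, East}: total = 2050
  {North, East}: total = 2192
  {East, West}: total = 2256
  {North, South}: total = 2379
  {South, West}: total = 2491
  {North, West}: total = 2934
Best pair: {South, East} with total 2050.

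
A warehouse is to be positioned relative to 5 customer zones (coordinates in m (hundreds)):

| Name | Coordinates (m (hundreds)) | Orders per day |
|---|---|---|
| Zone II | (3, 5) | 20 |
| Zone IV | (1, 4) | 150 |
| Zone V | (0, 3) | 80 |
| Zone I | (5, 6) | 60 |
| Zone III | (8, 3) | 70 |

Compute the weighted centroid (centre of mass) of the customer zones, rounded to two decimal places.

(2.82, 3.97)

The minimiser of Σwᵢ‖p−pᵢ‖² is the weighted centroid p* = (Σwᵢpᵢ)/(Σwᵢ).
Σwᵢ = 380.
Σwᵢxᵢ = 20·3 + 150·1 + 80·0 + 60·5 + 70·8 = 1070.
Σwᵢyᵢ = 20·5 + 150·4 + 80·3 + 60·6 + 70·3 = 1510.
x* = 1070/380 = 2.82, y* = 1510/380 = 3.97.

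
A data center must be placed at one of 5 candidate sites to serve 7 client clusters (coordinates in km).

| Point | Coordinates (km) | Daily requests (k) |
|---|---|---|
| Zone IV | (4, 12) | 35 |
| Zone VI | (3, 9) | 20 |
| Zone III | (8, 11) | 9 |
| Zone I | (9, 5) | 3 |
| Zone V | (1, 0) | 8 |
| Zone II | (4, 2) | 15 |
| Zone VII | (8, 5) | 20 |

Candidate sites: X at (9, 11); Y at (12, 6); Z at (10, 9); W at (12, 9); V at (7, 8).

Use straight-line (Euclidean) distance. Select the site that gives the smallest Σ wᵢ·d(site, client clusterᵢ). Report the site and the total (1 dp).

Total weighted distance at each candidate:
  X (9, 11): total = 716.9
  Y (12, 6): total = 923.7
  Z (10, 9): total = 742.2
  W (12, 9): total = 920.6
  V (7, 8): total = 540.6
Minimum is at V with total 540.6 km.

V, total 540.6 km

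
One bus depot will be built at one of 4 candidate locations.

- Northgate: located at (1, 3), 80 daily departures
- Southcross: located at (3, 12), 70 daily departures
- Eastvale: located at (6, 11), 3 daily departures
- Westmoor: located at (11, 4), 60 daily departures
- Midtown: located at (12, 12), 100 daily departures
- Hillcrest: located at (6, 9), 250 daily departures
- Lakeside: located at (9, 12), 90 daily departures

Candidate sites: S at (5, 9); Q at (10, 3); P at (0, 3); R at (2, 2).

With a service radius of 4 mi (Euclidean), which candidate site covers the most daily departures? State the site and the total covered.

Coverage radius r = 4 mi; a point is covered iff (Δx)²+(Δy)² ≤ 4² = 16.
  S (5, 9): covers {Southcross, Eastvale, Hillcrest} → 323
  Q (10, 3): covers {Westmoor} → 60
  P (0, 3): covers {Northgate} → 80
  R (2, 2): covers {Northgate} → 80
Maximum coverage at S: 323 daily departures.

S, covering 323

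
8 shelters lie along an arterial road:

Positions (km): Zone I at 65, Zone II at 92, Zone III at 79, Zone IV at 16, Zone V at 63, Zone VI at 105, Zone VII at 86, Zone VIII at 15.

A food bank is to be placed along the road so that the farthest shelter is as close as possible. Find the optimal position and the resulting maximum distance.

The 1-center on a line is the midpoint of the two extreme points: leftmost at 15, rightmost at 105.
Optimal location = (15 + 105)/2 = 60; maximum distance = (105 − 15)/2 = 45.

location 60, max distance 45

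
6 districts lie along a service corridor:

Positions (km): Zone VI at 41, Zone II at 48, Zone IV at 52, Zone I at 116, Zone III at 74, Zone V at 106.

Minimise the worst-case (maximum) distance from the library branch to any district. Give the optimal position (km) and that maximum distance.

location 78.5, max distance 37.5

The 1-center on a line is the midpoint of the two extreme points: leftmost at 41, rightmost at 116.
Optimal location = (41 + 116)/2 = 78.5; maximum distance = (116 − 41)/2 = 37.5.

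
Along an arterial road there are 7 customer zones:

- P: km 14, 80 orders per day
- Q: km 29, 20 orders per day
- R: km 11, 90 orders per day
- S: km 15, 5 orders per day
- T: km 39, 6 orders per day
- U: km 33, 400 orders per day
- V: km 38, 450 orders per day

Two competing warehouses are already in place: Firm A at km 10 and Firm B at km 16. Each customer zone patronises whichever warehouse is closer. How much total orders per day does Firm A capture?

The indifferent point is the midpoint (10+16)/2 = 13; customer zones left of it (closer to Firm A at 10) go to Firm A, those right go to Firm B.
  R at 11 (w=90) → Firm A
  P at 14 (w=80) → Firm B
  S at 15 (w=5) → Firm B
  Q at 29 (w=20) → Firm B
  U at 33 (w=400) → Firm B
  V at 38 (w=450) → Firm B
  T at 39 (w=6) → Firm B
Firm A captures 90; Firm B captures 961.

90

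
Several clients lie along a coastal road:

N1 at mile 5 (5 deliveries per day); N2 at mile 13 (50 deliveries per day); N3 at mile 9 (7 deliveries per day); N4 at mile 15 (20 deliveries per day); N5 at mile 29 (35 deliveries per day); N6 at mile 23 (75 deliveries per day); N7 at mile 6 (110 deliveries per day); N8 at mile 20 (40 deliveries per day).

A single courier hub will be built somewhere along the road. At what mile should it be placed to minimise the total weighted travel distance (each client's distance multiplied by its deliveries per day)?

x = 13

For a sum of weighted absolute distances on a line, the optimum is the weighted median (not the mean). Total weight W = 342; half-weight = 171.
Sort by position and accumulate weight:
  mile 5 (N1, w=5) → cum 5
  mile 6 (N7, w=110) → cum 115
  mile 9 (N3, w=7) → cum 122
  mile 13 (N2, w=50) → cum 172  ≥ 171 → median here
  mile 15 (N4, w=20) → cum 192
  mile 20 (N8, w=40) → cum 232
  mile 23 (N6, w=75) → cum 307
  mile 29 (N5, w=35) → cum 342
Optimal location: mile 13.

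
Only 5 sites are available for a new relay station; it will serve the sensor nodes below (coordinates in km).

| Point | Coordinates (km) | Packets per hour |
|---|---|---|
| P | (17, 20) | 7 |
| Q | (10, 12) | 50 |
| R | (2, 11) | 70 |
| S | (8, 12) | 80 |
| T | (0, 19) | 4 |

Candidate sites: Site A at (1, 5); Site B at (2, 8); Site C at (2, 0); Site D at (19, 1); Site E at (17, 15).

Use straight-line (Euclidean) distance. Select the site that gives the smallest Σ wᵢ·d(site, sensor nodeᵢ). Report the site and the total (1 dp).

Site B, total 1413.3 km

Total weighted distance at each candidate:
  Site A (1, 5): total = 1997.5
  Site B (2, 8): total = 1413.3
  Site C (2, 0): total = 2815.8
  Site D (19, 1): total = 3574.2
  Site E (17, 15): total = 2331.3
Minimum is at Site B with total 1413.3 km.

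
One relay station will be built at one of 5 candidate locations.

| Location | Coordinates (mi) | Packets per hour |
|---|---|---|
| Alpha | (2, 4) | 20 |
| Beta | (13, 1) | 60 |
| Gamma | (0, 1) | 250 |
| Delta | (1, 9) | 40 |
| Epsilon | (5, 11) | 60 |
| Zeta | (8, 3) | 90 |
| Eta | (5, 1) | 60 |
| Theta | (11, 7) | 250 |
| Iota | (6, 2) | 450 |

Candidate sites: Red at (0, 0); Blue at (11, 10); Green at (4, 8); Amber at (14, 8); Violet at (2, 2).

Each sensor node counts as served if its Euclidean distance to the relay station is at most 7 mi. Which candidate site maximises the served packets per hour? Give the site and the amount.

Violet, covering 870

Coverage radius r = 7 mi; a point is covered iff (Δx)²+(Δy)² ≤ 7² = 49.
  Red (0, 0): covers {Alpha, Gamma, Eta, Iota} → 780
  Blue (11, 10): covers {Epsilon, Theta} → 310
  Green (4, 8): covers {Alpha, Delta, Epsilon, Zeta, Iota} → 660
  Amber (14, 8): covers {Theta} → 250
  Violet (2, 2): covers {Alpha, Gamma, Zeta, Eta, Iota} → 870
Maximum coverage at Violet: 870 packets per hour.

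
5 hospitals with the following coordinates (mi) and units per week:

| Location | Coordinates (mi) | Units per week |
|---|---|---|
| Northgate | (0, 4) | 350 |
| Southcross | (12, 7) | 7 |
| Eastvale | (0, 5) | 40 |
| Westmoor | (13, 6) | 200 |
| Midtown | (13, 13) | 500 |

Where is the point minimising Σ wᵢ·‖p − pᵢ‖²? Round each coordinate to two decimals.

(8.37, 8.52)

The minimiser of Σwᵢ‖p−pᵢ‖² is the weighted centroid p* = (Σwᵢpᵢ)/(Σwᵢ).
Σwᵢ = 1097.
Σwᵢxᵢ = 350·0 + 7·12 + 40·0 + 200·13 + 500·13 = 9184.
Σwᵢyᵢ = 350·4 + 7·7 + 40·5 + 200·6 + 500·13 = 9349.
x* = 9184/1097 = 8.37, y* = 9349/1097 = 8.52.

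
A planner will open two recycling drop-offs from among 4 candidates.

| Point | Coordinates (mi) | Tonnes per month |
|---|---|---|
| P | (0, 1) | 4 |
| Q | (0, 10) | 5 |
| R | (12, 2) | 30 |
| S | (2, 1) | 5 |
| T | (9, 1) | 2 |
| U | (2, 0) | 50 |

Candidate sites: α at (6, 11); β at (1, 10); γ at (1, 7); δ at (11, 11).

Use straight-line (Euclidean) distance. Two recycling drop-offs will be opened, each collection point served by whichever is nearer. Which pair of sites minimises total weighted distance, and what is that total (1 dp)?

Evaluate every pair (each demand assigned to the nearer of the two):
  {γ, δ}: total = 715.8
  {α, γ}: total = 768.6
  {β, γ}: total = 795.8
  {β, δ}: total = 881.0
  {α, β}: total = 934.4
  {α, δ}: total = 1008.2
Best pair: {γ, δ} with total 715.8.

{γ, δ}, total 715.8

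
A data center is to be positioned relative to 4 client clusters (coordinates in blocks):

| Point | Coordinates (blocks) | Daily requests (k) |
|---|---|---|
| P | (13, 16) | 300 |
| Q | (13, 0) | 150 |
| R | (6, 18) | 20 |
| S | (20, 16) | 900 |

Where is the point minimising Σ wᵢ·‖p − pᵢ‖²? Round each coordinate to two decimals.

(17.50, 14.28)

The minimiser of Σwᵢ‖p−pᵢ‖² is the weighted centroid p* = (Σwᵢpᵢ)/(Σwᵢ).
Σwᵢ = 1370.
Σwᵢxᵢ = 300·13 + 150·13 + 20·6 + 900·20 = 23970.
Σwᵢyᵢ = 300·16 + 150·0 + 20·18 + 900·16 = 19560.
x* = 23970/1370 = 17.50, y* = 19560/1370 = 14.28.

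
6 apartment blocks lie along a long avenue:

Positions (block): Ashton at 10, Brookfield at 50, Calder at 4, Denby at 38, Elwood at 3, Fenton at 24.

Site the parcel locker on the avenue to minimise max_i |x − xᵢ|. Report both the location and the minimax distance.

location 26.5, max distance 23.5

The 1-center on a line is the midpoint of the two extreme points: leftmost at 3, rightmost at 50.
Optimal location = (3 + 50)/2 = 26.5; maximum distance = (50 − 3)/2 = 23.5.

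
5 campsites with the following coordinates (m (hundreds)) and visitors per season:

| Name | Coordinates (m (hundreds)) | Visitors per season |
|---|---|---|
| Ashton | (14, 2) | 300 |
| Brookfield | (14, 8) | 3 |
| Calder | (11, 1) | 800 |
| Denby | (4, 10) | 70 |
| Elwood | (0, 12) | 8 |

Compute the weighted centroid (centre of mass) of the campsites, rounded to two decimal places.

(11.28, 1.88)

The minimiser of Σwᵢ‖p−pᵢ‖² is the weighted centroid p* = (Σwᵢpᵢ)/(Σwᵢ).
Σwᵢ = 1181.
Σwᵢxᵢ = 300·14 + 3·14 + 800·11 + 70·4 + 8·0 = 13322.
Σwᵢyᵢ = 300·2 + 3·8 + 800·1 + 70·10 + 8·12 = 2220.
x* = 13322/1181 = 11.28, y* = 2220/1181 = 1.88.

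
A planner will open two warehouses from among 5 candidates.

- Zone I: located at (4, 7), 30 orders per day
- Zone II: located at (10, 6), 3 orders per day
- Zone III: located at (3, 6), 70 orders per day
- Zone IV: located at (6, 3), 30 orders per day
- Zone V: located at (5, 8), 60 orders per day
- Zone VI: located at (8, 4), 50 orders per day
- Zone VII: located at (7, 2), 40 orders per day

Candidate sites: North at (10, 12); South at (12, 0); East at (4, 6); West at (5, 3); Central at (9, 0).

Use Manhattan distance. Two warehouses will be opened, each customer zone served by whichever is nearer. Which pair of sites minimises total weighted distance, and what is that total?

Evaluate every pair (each demand assigned to the nearer of the two):
  {East, West}: total = 648
  {East, Central}: total = 858
  {North, East}: total = 1028
  {South, East}: total = 1028
  {North, West}: total = 1168
  {West, Central}: total = 1171
  {South, West}: total = 1174
  {North, Central}: total = 2318
  {South, Central}: total = 2531
  {North, South}: total = 2748
Best pair: {East, West} with total 648.

{East, West}, total 648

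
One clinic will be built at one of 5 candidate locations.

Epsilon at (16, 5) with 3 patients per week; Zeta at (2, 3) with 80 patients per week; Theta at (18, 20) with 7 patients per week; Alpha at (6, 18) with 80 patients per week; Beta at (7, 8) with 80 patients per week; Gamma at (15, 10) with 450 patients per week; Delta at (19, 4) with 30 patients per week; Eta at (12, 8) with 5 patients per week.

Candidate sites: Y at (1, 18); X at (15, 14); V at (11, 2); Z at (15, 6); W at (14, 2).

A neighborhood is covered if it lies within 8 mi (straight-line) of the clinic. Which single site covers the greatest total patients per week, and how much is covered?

Coverage radius r = 8 mi; a point is covered iff (Δx)²+(Δy)² ≤ 8² = 64.
  Y (1, 18): covers {Alpha} → 80
  X (15, 14): covers {Theta, Gamma, Eta} → 462
  V (11, 2): covers {Epsilon, Beta, Eta} → 88
  Z (15, 6): covers {Epsilon, Gamma, Delta, Eta} → 488
  W (14, 2): covers {Epsilon, Delta, Eta} → 38
Maximum coverage at Z: 488 patients per week.

Z, covering 488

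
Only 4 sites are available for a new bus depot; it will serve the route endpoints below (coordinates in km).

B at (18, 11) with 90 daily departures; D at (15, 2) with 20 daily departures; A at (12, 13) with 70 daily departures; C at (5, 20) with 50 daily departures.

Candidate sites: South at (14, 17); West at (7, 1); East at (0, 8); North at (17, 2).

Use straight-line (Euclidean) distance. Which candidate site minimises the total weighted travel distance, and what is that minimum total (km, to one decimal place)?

South, total 1737.1 km

Total weighted distance at each candidate:
  South (14, 17): total = 1737.1
  West (7, 1): total = 3364.4
  East (0, 8): total = 3525.5
  North (17, 2): total = 2782.5
Minimum is at South with total 1737.1 km.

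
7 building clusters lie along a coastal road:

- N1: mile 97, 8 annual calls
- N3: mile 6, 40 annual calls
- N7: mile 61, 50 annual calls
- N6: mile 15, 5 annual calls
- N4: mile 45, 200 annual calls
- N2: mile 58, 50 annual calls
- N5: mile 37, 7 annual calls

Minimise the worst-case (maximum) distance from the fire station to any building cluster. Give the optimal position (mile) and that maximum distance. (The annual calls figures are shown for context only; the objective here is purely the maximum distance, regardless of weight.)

The 1-center on a line is the midpoint of the two extreme points: leftmost at 6, rightmost at 97.
Optimal location = (6 + 97)/2 = 51.5; maximum distance = (97 − 6)/2 = 45.5.

location 51.5, max distance 45.5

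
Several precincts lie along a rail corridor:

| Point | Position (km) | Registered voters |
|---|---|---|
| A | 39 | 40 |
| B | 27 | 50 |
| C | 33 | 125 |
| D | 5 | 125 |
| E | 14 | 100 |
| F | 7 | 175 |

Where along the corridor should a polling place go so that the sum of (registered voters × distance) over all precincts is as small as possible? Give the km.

x = 14

For a sum of weighted absolute distances on a line, the optimum is the weighted median (not the mean). Total weight W = 615; half-weight = 307.5.
Sort by position and accumulate weight:
  km 5 (D, w=125) → cum 125
  km 7 (F, w=175) → cum 300
  km 14 (E, w=100) → cum 400  ≥ 307.5 → median here
  km 27 (B, w=50) → cum 450
  km 33 (C, w=125) → cum 575
  km 39 (A, w=40) → cum 615
Optimal location: km 14.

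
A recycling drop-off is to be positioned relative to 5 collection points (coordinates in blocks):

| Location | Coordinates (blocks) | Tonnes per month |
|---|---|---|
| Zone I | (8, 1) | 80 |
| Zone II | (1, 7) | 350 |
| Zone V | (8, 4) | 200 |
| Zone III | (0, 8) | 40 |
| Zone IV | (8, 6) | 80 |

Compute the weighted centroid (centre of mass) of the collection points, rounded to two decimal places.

The minimiser of Σwᵢ‖p−pᵢ‖² is the weighted centroid p* = (Σwᵢpᵢ)/(Σwᵢ).
Σwᵢ = 750.
Σwᵢxᵢ = 80·8 + 350·1 + 200·8 + 40·0 + 80·8 = 3230.
Σwᵢyᵢ = 80·1 + 350·7 + 200·4 + 40·8 + 80·6 = 4130.
x* = 3230/750 = 4.31, y* = 4130/750 = 5.51.

(4.31, 5.51)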